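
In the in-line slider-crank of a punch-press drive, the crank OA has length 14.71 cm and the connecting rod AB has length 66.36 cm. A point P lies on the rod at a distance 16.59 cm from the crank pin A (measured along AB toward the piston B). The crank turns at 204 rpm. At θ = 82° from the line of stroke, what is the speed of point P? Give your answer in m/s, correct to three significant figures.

3.15

ω = 21.36 rad/s.  Crank-pin speed |V_A| = rω = 3.1425 m/s, perpendicular to OA.
Rod angle: sinφ = −(r/L) sinθ ⇒ φ = -12.680°; ω_rod = −rω cosθ/√(L²−r²sin²θ) = -0.67553 rad/s.
V_P = V_A + ω_rod × AP, with AP = 0.1659 m along the rod.
Components: V_Px = −rω sinθ − a·ω_rod·sinφ = -3.1365 m/s;  V_Py = rω cosθ + a·ω_rod·cosφ = +0.32801 m/s.
|V_P| = √(V_Px² + V_Py²) = 3.1536 m/s.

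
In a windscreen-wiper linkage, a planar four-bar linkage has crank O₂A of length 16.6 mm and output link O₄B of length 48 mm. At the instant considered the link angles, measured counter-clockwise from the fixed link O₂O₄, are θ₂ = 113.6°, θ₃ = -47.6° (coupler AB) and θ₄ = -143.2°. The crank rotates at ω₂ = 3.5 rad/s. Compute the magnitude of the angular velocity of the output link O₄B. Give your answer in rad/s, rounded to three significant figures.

0.392

ω₂ = 3.5 rad/s
Differentiating the loop-closure r₂e^{iθ₂}+r₃e^{iθ₃}=r₁+r₄e^{iθ₄} gives r₂ω₂e^{iθ₂}+r₃ω₃e^{iθ₃}=r₄ω₄e^{iθ₄}.
Eliminating the other unknown: ω₄ = r₂ω₂ sin(θ₂−θ₃) / [r₄ sin(θ₄−θ₃)].
Numerator sine = +0.32227; denominator sine = -0.99523.
Result = 0.0166·3.5·(+0.32227) / (0.048·(-0.99523)) = -0.39195 rad/s; magnitude 0.39195 rad/s.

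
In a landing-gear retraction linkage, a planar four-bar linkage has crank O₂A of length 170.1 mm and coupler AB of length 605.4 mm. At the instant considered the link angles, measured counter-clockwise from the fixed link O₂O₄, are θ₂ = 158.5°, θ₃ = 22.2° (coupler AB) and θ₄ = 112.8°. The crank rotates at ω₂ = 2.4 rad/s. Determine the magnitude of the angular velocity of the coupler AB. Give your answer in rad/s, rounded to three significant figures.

ω₂ = 2.4 rad/s
Differentiating the loop-closure r₂e^{iθ₂}+r₃e^{iθ₃}=r₁+r₄e^{iθ₄} gives r₂ω₂e^{iθ₂}+r₃ω₃e^{iθ₃}=r₄ω₄e^{iθ₄}.
Eliminating the other unknown: ω₃ = r₂ω₂ sin(θ₄−θ₂) / [r₃ sin(θ₃−θ₄)].
Numerator sine = -0.71569; denominator sine = -0.99995.
Result = 0.1701·2.4·(-0.71569) / (0.6054·(-0.99995)) = +0.48264 rad/s; magnitude 0.48264 rad/s.

0.483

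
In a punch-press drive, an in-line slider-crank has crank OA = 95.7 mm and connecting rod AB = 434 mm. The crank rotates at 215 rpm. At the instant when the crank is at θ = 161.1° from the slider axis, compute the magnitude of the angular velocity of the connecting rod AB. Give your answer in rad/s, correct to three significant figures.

ω = 22.51 rad/s (converted from 215 rpm).
The rod makes angle φ with the slider axis where L sinφ = r sinθ; differentiating, L cosφ·φ̇ = r ω cosθ.
L cosφ = √(L² − r² sin²θ) = 0.43289 m.
|ω_rod| = r ω |cosθ| / √(L² − r² sin²θ) = 0.0957·22.51·0.94609/0.43289 = 4.709 rad/s.

4.71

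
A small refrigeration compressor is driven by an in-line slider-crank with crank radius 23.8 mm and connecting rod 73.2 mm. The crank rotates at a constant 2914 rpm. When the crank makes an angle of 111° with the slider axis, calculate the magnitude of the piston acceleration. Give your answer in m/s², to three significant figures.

1350

ω = 2π·2914/60 = 305.2 rad/s
x(θ) = r cosθ + √(L² − r² sin²θ); with ω constant, a = ω²·d²x/dθ².
d²x/dθ² = −r cosθ − r²(cos2θ)/√u − r⁴ sin²2θ/(4u^{3/2}),  u = L² − r² sin²θ = 0.00486455 m².
Substituting r = 0.0238 m, L = 0.0732 m, θ = 111°: d²x/dθ² = +0.014459 m.
a = ω²·d²x/dθ² = (305.2)²·(+0.014459) = +1346.4 m/s²;  |a| = 1346.4 m/s².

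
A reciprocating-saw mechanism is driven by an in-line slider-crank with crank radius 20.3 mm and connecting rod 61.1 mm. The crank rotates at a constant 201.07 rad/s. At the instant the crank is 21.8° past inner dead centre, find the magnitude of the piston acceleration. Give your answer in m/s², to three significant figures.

ω = 201.1 rad/s
x(θ) = r cosθ + √(L² − r² sin²θ); with ω constant, a = ω²·d²x/dθ².
d²x/dθ² = −r cosθ − r²(cos2θ)/√u − r⁴ sin²2θ/(4u^{3/2}),  u = L² − r² sin²θ = 0.00367638 m².
Substituting r = 0.0203 m, L = 0.0611 m, θ = 21.8°: d²x/dθ² = -0.023861 m.
a = ω²·d²x/dθ² = (201.1)²·(-0.023861) = -964.67 m/s²;  |a| = 964.67 m/s².

965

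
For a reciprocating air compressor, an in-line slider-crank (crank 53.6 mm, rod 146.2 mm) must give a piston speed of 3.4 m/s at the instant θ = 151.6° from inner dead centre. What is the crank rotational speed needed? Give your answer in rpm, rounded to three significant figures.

1890

For an in-line slider-crank, |v_piston| = rω|sinθ|·[1 + r cosθ/√(L² − r² sin²θ)].
With r = 0.0536 m, L = 0.1462 m, θ = 151.6°: the bracketed kinematic factor |dx/dθ| = 0.017144 m.
ω = v/|dx/dθ| = 3.4/0.017144 = 198.32 rad/s.
N = 60ω/(2π) = 1893.8 rpm.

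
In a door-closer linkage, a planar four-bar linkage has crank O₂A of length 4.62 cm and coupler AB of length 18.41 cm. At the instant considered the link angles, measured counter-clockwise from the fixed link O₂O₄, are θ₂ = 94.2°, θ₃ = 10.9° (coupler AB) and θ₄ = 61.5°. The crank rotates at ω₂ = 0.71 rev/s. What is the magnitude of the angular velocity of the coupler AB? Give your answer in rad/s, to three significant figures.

ω₂ = 4.461 rad/s (from 0.71 rev/s).
Differentiating the loop-closure r₂e^{iθ₂}+r₃e^{iθ₃}=r₁+r₄e^{iθ₄} gives r₂ω₂e^{iθ₂}+r₃ω₃e^{iθ₃}=r₄ω₄e^{iθ₄}.
Eliminating the other unknown: ω₃ = r₂ω₂ sin(θ₄−θ₂) / [r₃ sin(θ₃−θ₄)].
Numerator sine = -0.54024; denominator sine = -0.77273.
Result = 0.0462·4.461·(-0.54024) / (0.1841·(-0.77273)) = +0.78268 rad/s; magnitude 0.78268 rad/s.

0.783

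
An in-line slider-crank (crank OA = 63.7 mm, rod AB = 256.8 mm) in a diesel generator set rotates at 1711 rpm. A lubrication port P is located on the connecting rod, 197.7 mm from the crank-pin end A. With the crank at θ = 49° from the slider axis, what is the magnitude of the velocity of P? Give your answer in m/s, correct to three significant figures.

9.86

ω = 179.2 rad/s.  Crank-pin speed |V_A| = rω = 11.413 m/s, perpendicular to OA.
Rod angle: sinφ = −(r/L) sinθ ⇒ φ = -10.790°; ω_rod = −rω cosθ/√(L²−r²sin²θ) = -29.683 rad/s.
V_P = V_A + ω_rod × AP, with AP = 0.1977 m along the rod.
Components: V_Px = −rω sinθ − a·ω_rod·sinφ = -9.7125 m/s;  V_Py = rω cosθ + a·ω_rod·cosφ = +1.7233 m/s.
|V_P| = √(V_Px² + V_Py²) = 9.8642 m/s.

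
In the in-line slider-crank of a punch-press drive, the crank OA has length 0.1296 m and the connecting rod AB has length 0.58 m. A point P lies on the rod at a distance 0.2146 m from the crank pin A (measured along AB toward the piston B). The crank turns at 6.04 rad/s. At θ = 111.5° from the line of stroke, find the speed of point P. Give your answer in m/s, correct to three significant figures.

ω = 6.04 rad/s.  Crank-pin speed |V_A| = rω = 0.78278 m/s, perpendicular to OA.
Rod angle: sinφ = −(r/L) sinθ ⇒ φ = -11.999°; ω_rod = −rω cosθ/√(L²−r²sin²θ) = +0.50569 rad/s.
V_P = V_A + ω_rod × AP, with AP = 0.2146 m along the rod.
Components: V_Px = −rω sinθ − a·ω_rod·sinφ = -0.70575 m/s;  V_Py = rω cosθ + a·ω_rod·cosφ = -0.18074 m/s.
|V_P| = √(V_Px² + V_Py²) = 0.72853 m/s.

0.729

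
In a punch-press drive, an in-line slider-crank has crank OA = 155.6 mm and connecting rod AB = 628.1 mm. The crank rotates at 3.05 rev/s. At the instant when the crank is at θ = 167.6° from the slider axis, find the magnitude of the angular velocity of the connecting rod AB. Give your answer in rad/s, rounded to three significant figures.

ω = 19.16 rad/s (converted from 3.05 rev/s).
The rod makes angle φ with the slider axis where L sinφ = r sinθ; differentiating, L cosφ·φ̇ = r ω cosθ.
L cosφ = √(L² − r² sin²θ) = 0.62721 m.
|ω_rod| = r ω |cosθ| / √(L² − r² sin²θ) = 0.1556·19.16·0.97667/0.62721 = 4.6433 rad/s.

4.64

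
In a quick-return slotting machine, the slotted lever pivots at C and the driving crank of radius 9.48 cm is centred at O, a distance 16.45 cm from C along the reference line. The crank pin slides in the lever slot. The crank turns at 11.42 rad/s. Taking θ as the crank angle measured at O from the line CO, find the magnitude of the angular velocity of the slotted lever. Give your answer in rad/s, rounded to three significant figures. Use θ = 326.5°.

4.05

ω = 11.42 rad/s
Crank pin A relative to C: A = (d + r cosθ, r sinθ); lever angle φ = atan2(r sinθ, d + r cosθ).
Differentiating tanφ: φ̇ = rω(d cosθ + r)/(d² + r² + 2dr cosθ).
d² + r² + 2dr cosθ = |CA|² = 0.0620555 m²;  d cosθ + r = +0.23197 m.
|ω_lever| = |0.0948·11.42·+0.23197| / 0.0620555 = 4.047 rad/s.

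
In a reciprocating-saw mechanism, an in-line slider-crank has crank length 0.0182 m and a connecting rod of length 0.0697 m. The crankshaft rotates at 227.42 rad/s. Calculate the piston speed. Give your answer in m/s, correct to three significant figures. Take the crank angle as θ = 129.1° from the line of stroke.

ω = 227.4 rad/s
For an in-line slider-crank, x = r cosθ + √(L² − r² sin²θ), so v = −rω sinθ·[1 + r cosθ/√(L² − r² sin²θ)].
With r = 0.0182 m, L = 0.0697 m, θ = 129.1°: √(L² − r² sin²θ) = 0.068254 m.
v = −0.0182·227.4·0.77605·[1 + 0.0182·-0.63068/0.068254] = -2.6719 m/s.
|v| = 2.6719 m/s.

2.67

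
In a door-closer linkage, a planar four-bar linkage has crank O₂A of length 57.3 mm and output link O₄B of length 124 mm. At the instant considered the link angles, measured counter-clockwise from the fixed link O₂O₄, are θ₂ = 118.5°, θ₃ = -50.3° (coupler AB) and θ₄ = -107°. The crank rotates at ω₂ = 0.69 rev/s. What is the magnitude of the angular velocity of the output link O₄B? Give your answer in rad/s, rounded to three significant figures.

0.466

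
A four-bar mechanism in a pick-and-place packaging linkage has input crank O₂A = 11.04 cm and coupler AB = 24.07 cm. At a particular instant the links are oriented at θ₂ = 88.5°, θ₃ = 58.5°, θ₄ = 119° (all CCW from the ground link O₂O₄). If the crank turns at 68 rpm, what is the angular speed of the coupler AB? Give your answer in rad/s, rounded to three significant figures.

1.90

ω₂ = 7.121 rad/s (from 68 rpm).
Differentiating the loop-closure r₂e^{iθ₂}+r₃e^{iθ₃}=r₁+r₄e^{iθ₄} gives r₂ω₂e^{iθ₂}+r₃ω₃e^{iθ₃}=r₄ω₄e^{iθ₄}.
Eliminating the other unknown: ω₃ = r₂ω₂ sin(θ₄−θ₂) / [r₃ sin(θ₃−θ₄)].
Numerator sine = +0.50754; denominator sine = -0.87036.
Result = 0.1104·7.121·(+0.50754) / (0.2407·(-0.87036)) = -1.9046 rad/s; magnitude 1.9046 rad/s.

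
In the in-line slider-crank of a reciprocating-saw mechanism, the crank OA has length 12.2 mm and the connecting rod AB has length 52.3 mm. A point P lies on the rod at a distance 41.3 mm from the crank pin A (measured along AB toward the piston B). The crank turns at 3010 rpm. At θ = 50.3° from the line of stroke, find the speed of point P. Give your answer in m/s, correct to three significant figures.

3.35

ω = 315.2 rad/s.  Crank-pin speed |V_A| = rω = 3.8455 m/s, perpendicular to OA.
Rod angle: sinφ = −(r/L) sinθ ⇒ φ = -10.339°; ω_rod = −rω cosθ/√(L²−r²sin²θ) = -47.743 rad/s.
V_P = V_A + ω_rod × AP, with AP = 0.0413 m along the rod.
Components: V_Px = −rω sinθ − a·ω_rod·sinφ = -3.3126 m/s;  V_Py = rω cosθ + a·ω_rod·cosφ = +0.51664 m/s.
|V_P| = √(V_Px² + V_Py²) = 3.3527 m/s.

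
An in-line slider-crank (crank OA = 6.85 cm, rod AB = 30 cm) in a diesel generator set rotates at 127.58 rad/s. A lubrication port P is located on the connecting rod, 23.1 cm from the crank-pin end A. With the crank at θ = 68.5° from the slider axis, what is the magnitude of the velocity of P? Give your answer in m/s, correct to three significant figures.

ω = 127.6 rad/s.  Crank-pin speed |V_A| = rω = 8.7392 m/s, perpendicular to OA.
Rod angle: sinφ = −(r/L) sinθ ⇒ φ = -12.266°; ω_rod = −rω cosθ/√(L²−r²sin²θ) = -10.926 rad/s.
V_P = V_A + ω_rod × AP, with AP = 0.231 m along the rod.
Components: V_Px = −rω sinθ − a·ω_rod·sinφ = -8.6673 m/s;  V_Py = rω cosθ + a·ω_rod·cosφ = +0.73668 m/s.
|V_P| = √(V_Px² + V_Py²) = 8.6986 m/s.

8.70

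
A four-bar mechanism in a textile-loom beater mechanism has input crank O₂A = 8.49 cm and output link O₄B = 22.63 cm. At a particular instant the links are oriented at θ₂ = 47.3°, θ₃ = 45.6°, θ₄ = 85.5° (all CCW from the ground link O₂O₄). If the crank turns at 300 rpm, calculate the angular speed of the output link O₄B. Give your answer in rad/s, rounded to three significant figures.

0.545

ω₂ = 31.42 rad/s (from 300 rpm).
Differentiating the loop-closure r₂e^{iθ₂}+r₃e^{iθ₃}=r₁+r₄e^{iθ₄} gives r₂ω₂e^{iθ₂}+r₃ω₃e^{iθ₃}=r₄ω₄e^{iθ₄}.
Eliminating the other unknown: ω₄ = r₂ω₂ sin(θ₂−θ₃) / [r₄ sin(θ₄−θ₃)].
Numerator sine = +0.02967; denominator sine = +0.64145.
Result = 0.0849·31.42·(+0.02967) / (0.2263·(+0.64145)) = +0.5451 rad/s; magnitude 0.5451 rad/s.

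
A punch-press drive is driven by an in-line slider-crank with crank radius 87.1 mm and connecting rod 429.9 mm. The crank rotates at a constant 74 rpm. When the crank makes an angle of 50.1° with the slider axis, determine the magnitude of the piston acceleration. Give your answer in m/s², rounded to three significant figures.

3.18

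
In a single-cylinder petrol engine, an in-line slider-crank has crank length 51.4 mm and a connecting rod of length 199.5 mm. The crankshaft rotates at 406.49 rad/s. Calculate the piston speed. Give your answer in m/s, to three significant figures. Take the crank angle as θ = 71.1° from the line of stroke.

21.5

ω = 406.5 rad/s
For an in-line slider-crank, x = r cosθ + √(L² − r² sin²θ), so v = −rω sinθ·[1 + r cosθ/√(L² − r² sin²θ)].
With r = 0.0514 m, L = 0.1995 m, θ = 71.1°: √(L² − r² sin²θ) = 0.19348 m.
v = −0.0514·406.5·0.94609·[1 + 0.0514·0.32392/0.19348] = -21.468 m/s.
|v| = 21.468 m/s.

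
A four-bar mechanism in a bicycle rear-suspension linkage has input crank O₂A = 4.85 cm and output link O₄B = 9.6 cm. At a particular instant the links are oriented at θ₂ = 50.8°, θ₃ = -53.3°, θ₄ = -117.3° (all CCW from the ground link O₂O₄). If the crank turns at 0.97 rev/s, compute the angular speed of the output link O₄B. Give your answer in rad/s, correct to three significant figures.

3.32

ω₂ = 6.095 rad/s (from 0.97 rev/s).
Differentiating the loop-closure r₂e^{iθ₂}+r₃e^{iθ₃}=r₁+r₄e^{iθ₄} gives r₂ω₂e^{iθ₂}+r₃ω₃e^{iθ₃}=r₄ω₄e^{iθ₄}.
Eliminating the other unknown: ω₄ = r₂ω₂ sin(θ₂−θ₃) / [r₄ sin(θ₄−θ₃)].
Numerator sine = +0.96987; denominator sine = -0.89879.
Result = 0.0485·6.095·(+0.96987) / (0.096·(-0.89879)) = -3.3226 rad/s; magnitude 3.3226 rad/s.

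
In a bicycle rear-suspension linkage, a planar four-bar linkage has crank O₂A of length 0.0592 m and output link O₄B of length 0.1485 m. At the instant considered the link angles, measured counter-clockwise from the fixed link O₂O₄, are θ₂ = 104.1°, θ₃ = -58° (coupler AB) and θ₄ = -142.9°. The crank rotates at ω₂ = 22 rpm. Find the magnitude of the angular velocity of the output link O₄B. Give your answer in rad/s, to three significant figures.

0.283

ω₂ = 2.304 rad/s (from 22 rpm).
Differentiating the loop-closure r₂e^{iθ₂}+r₃e^{iθ₃}=r₁+r₄e^{iθ₄} gives r₂ω₂e^{iθ₂}+r₃ω₃e^{iθ₃}=r₄ω₄e^{iθ₄}.
Eliminating the other unknown: ω₄ = r₂ω₂ sin(θ₂−θ₃) / [r₄ sin(θ₄−θ₃)].
Numerator sine = +0.30736; denominator sine = -0.99604.
Result = 0.0592·2.304·(+0.30736) / (0.1485·(-0.99604)) = -0.28341 rad/s; magnitude 0.28341 rad/s.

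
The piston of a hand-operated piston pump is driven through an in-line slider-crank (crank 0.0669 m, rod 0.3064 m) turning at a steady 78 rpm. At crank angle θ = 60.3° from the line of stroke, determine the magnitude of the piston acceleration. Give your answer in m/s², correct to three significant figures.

ω = 2π·78/60 = 8.168 rad/s
x(θ) = r cosθ + √(L² − r² sin²θ); with ω constant, a = ω²·d²x/dθ².
d²x/dθ² = −r cosθ − r²(cos2θ)/√u − r⁴ sin²2θ/(4u^{3/2}),  u = L² − r² sin²θ = 0.090504 m².
Substituting r = 0.0669 m, L = 0.3064 m, θ = 60.3°: d²x/dθ² = -0.025709 m.
a = ω²·d²x/dθ² = (8.168)²·(-0.025709) = -1.7153 m/s²;  |a| = 1.7153 m/s².

1.72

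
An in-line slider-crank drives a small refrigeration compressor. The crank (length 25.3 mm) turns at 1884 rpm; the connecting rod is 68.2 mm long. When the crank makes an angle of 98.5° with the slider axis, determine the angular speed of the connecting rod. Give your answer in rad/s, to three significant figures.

11.6

ω = 197.3 rad/s (converted from 1884 rpm).
The rod makes angle φ with the slider axis where L sinφ = r sinθ; differentiating, L cosφ·φ̇ = r ω cosθ.
L cosφ = √(L² − r² sin²θ) = 0.063444 m.
|ω_rod| = r ω |cosθ| / √(L² − r² sin²θ) = 0.0253·197.3·0.14781/0.063444 = 11.629 rad/s.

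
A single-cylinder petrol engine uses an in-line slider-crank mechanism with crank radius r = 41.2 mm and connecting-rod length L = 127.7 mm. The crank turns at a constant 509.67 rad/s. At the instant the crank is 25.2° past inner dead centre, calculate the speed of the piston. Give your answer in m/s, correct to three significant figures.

ω = 509.7 rad/s
For an in-line slider-crank, x = r cosθ + √(L² − r² sin²θ), so v = −rω sinθ·[1 + r cosθ/√(L² − r² sin²θ)].
With r = 0.0412 m, L = 0.1277 m, θ = 25.2°: √(L² − r² sin²θ) = 0.12649 m.
v = −0.0412·509.7·0.42578·[1 + 0.0412·0.90483/0.12649] = -11.576 m/s.
|v| = 11.576 m/s.

11.6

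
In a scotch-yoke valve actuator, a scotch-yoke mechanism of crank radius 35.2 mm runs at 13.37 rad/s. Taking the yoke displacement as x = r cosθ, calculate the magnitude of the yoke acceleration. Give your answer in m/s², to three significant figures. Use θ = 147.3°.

ω = 13.37 rad/s
x = r cosθ ⇒ ẍ = −rω² cosθ (ω constant).
|a| = rω²|cosθ| = 0.0352·(13.37)²·|cos 147.3°| = 5.295 m/s².

5.29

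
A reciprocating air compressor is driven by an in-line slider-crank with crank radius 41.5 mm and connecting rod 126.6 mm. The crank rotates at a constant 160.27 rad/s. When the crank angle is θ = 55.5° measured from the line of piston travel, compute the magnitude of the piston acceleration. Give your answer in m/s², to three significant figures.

483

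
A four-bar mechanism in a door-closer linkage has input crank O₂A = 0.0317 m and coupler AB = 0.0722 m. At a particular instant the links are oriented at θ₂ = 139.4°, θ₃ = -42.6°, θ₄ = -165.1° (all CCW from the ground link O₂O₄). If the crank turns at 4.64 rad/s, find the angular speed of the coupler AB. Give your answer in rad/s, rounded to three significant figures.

ω₂ = 4.64 rad/s
Differentiating the loop-closure r₂e^{iθ₂}+r₃e^{iθ₃}=r₁+r₄e^{iθ₄} gives r₂ω₂e^{iθ₂}+r₃ω₃e^{iθ₃}=r₄ω₄e^{iθ₄}.
Eliminating the other unknown: ω₃ = r₂ω₂ sin(θ₄−θ₂) / [r₃ sin(θ₃−θ₄)].
Numerator sine = +0.82413; denominator sine = +0.84339.
Result = 0.0317·4.64·(+0.82413) / (0.0722·(+0.84339)) = +1.9907 rad/s; magnitude 1.9907 rad/s.

1.99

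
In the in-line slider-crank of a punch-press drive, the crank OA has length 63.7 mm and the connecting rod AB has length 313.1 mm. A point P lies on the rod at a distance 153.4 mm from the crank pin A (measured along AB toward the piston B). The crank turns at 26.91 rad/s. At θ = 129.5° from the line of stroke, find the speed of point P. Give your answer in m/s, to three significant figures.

ω = 26.91 rad/s.  Crank-pin speed |V_A| = rω = 1.7142 m/s, perpendicular to OA.
Rod angle: sinφ = −(r/L) sinθ ⇒ φ = -9.032°; ω_rod = −rω cosθ/√(L²−r²sin²θ) = +3.5261 rad/s.
V_P = V_A + ω_rod × AP, with AP = 0.1534 m along the rod.
Components: V_Px = −rω sinθ − a·ω_rod·sinφ = -1.2378 m/s;  V_Py = rω cosθ + a·ω_rod·cosφ = -0.55614 m/s.
|V_P| = √(V_Px² + V_Py²) = 1.357 m/s.

1.36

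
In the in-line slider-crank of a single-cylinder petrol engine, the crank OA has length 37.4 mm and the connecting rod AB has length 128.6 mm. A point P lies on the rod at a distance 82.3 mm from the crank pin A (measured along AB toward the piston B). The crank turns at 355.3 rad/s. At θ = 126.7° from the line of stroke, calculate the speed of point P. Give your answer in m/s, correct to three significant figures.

ω = 355.3 rad/s.  Crank-pin speed |V_A| = rω = 13.288 m/s, perpendicular to OA.
Rod angle: sinφ = −(r/L) sinθ ⇒ φ = -13.484°; ω_rod = −rω cosθ/√(L²−r²sin²θ) = +63.503 rad/s.
V_P = V_A + ω_rod × AP, with AP = 0.0823 m along the rod.
Components: V_Px = −rω sinθ − a·ω_rod·sinφ = -9.4355 m/s;  V_Py = rω cosθ + a·ω_rod·cosφ = -2.8591 m/s.
|V_P| = √(V_Px² + V_Py²) = 9.8592 m/s.

9.86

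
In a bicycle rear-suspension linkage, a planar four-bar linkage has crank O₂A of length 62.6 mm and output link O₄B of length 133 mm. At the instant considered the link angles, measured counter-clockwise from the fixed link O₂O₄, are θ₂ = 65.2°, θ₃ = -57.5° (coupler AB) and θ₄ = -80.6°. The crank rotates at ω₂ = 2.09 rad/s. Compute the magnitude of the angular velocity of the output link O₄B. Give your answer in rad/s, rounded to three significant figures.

2.11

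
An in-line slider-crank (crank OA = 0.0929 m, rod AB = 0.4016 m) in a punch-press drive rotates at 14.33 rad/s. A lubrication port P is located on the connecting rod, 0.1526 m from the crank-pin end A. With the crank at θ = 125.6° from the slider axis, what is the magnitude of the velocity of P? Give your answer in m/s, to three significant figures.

ω = 14.33 rad/s.  Crank-pin speed |V_A| = rω = 1.3313 m/s, perpendicular to OA.
Rod angle: sinφ = −(r/L) sinθ ⇒ φ = -10.841°; ω_rod = −rω cosθ/√(L²−r²sin²θ) = +1.9647 rad/s.
V_P = V_A + ω_rod × AP, with AP = 0.1526 m along the rod.
Components: V_Px = −rω sinθ − a·ω_rod·sinφ = -1.0261 m/s;  V_Py = rω cosθ + a·ω_rod·cosφ = -0.48049 m/s.
|V_P| = √(V_Px² + V_Py²) = 1.133 m/s.

1.13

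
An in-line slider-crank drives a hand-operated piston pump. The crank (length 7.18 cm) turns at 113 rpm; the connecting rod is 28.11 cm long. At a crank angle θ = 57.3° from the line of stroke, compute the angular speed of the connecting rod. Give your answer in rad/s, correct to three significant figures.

1.67

ω = 11.83 rad/s (converted from 113 rpm).
The rod makes angle φ with the slider axis where L sinφ = r sinθ; differentiating, L cosφ·φ̇ = r ω cosθ.
L cosφ = √(L² − r² sin²θ) = 0.27453 m.
|ω_rod| = r ω |cosθ| / √(L² − r² sin²θ) = 0.0718·11.83·0.54024/0.27453 = 1.672 rad/s.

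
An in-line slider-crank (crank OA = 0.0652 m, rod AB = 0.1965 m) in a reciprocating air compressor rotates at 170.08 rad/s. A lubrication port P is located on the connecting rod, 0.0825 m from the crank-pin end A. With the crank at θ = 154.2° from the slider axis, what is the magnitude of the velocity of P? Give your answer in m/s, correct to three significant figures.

ω = 170.1 rad/s.  Crank-pin speed |V_A| = rω = 11.089 m/s, perpendicular to OA.
Rod angle: sinφ = −(r/L) sinθ ⇒ φ = -8.303°; ω_rod = −rω cosθ/√(L²−r²sin²θ) = +51.347 rad/s.
V_P = V_A + ω_rod × AP, with AP = 0.0825 m along the rod.
Components: V_Px = −rω sinθ − a·ω_rod·sinφ = -4.2146 m/s;  V_Py = rω cosθ + a·ω_rod·cosφ = -5.7921 m/s.
|V_P| = √(V_Px² + V_Py²) = 7.1632 m/s.

7.16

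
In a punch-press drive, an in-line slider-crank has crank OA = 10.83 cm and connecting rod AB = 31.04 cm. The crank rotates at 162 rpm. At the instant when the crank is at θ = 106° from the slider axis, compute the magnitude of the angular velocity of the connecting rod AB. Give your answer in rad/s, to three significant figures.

ω = 16.96 rad/s (converted from 162 rpm).
The rod makes angle φ with the slider axis where L sinφ = r sinθ; differentiating, L cosφ·φ̇ = r ω cosθ.
L cosφ = √(L² − r² sin²θ) = 0.29242 m.
|ω_rod| = r ω |cosθ| / √(L² − r² sin²θ) = 0.1083·16.96·0.27564/0.29242 = 1.7318 rad/s.

1.73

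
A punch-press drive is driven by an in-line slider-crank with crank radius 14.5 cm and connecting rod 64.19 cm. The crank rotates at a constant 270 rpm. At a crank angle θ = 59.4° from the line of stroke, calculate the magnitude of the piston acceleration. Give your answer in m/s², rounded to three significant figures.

46.4

ω = 2π·270/60 = 28.27 rad/s
x(θ) = r cosθ + √(L² − r² sin²θ); with ω constant, a = ω²·d²x/dθ².
d²x/dθ² = −r cosθ − r²(cos2θ)/√u − r⁴ sin²2θ/(4u^{3/2}),  u = L² − r² sin²θ = 0.396459 m².
Substituting r = 0.145 m, L = 0.6419 m, θ = 59.4°: d²x/dθ² = -0.058064 m.
a = ω²·d²x/dθ² = (28.27)²·(-0.058064) = -46.419 m/s²;  |a| = 46.419 m/s².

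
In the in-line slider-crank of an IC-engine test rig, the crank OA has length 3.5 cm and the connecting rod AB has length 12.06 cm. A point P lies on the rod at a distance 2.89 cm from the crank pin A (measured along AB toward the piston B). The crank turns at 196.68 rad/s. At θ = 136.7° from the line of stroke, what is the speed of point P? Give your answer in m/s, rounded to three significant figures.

5.88

ω = 196.7 rad/s.  Crank-pin speed |V_A| = rω = 6.8838 m/s, perpendicular to OA.
Rod angle: sinφ = −(r/L) sinθ ⇒ φ = -11.481°; ω_rod = −rω cosθ/√(L²−r²sin²θ) = +42.389 rad/s.
V_P = V_A + ω_rod × AP, with AP = 0.0289 m along the rod.
Components: V_Px = −rω sinθ − a·ω_rod·sinφ = -4.4772 m/s;  V_Py = rω cosθ + a·ω_rod·cosφ = -3.8093 m/s.
|V_P| = √(V_Px² + V_Py²) = 5.8785 m/s.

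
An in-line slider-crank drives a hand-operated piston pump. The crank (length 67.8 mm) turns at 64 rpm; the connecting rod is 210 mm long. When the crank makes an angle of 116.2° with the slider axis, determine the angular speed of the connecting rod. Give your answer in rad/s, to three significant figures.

ω = 6.702 rad/s (converted from 64 rpm).
The rod makes angle φ with the slider axis where L sinφ = r sinθ; differentiating, L cosφ·φ̇ = r ω cosθ.
L cosφ = √(L² − r² sin²θ) = 0.201 m.
|ω_rod| = r ω |cosθ| / √(L² − r² sin²θ) = 0.0678·6.702·0.44151/0.201 = 0.99813 rad/s.

0.998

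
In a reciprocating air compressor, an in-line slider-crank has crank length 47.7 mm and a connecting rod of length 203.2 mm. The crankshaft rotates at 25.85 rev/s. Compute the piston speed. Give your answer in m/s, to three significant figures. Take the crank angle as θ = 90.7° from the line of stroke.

7.72

ω = 2π·25.9 = 162.4 rad/s
For an in-line slider-crank, x = r cosθ + √(L² − r² sin²θ), so v = −rω sinθ·[1 + r cosθ/√(L² − r² sin²θ)].
With r = 0.0477 m, L = 0.2032 m, θ = 90.7°: √(L² − r² sin²θ) = 0.19752 m.
v = −0.0477·162.4·0.99993·[1 + 0.0477·-0.01222/0.19752] = -7.724 m/s.
|v| = 7.724 m/s.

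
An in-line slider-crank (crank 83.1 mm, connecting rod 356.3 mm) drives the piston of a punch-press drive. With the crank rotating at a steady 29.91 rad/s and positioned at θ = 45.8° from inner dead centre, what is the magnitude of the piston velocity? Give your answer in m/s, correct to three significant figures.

2.08

ω = 29.91 rad/s
For an in-line slider-crank, x = r cosθ + √(L² − r² sin²θ), so v = −rω sinθ·[1 + r cosθ/√(L² − r² sin²θ)].
With r = 0.0831 m, L = 0.3563 m, θ = 45.8°: √(L² − r² sin²θ) = 0.35128 m.
v = −0.0831·29.91·0.71691·[1 + 0.0831·0.69717/0.35128] = -2.0758 m/s.
|v| = 2.0758 m/s.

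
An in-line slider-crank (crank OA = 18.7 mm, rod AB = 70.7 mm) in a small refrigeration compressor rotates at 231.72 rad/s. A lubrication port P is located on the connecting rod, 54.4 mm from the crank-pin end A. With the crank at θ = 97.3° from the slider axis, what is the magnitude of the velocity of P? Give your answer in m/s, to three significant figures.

4.18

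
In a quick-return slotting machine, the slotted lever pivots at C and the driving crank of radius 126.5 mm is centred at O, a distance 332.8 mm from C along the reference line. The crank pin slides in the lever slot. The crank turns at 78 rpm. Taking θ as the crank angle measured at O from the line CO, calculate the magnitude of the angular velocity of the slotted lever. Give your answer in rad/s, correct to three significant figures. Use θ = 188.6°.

4.81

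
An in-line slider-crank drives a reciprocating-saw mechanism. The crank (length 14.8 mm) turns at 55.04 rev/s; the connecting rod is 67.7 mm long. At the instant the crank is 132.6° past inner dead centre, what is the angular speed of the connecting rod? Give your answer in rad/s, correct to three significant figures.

51.8

ω = 345.8 rad/s (converted from 55.04 rev/s).
The rod makes angle φ with the slider axis where L sinφ = r sinθ; differentiating, L cosφ·φ̇ = r ω cosθ.
L cosφ = √(L² − r² sin²θ) = 0.066818 m.
|ω_rod| = r ω |cosθ| / √(L² − r² sin²θ) = 0.0148·345.8·0.67688/0.066818 = 51.849 rad/s.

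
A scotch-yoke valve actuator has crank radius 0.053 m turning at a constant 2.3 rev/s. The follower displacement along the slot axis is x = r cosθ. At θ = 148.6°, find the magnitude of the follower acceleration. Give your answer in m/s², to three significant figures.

9.45

ω = 14.45 rad/s (from 2.3 rev/s).
x = r cosθ ⇒ ẍ = −rω² cosθ (ω constant).
|a| = rω²|cosθ| = 0.053·(14.45)²·|cos 148.6°| = 9.4476 m/s².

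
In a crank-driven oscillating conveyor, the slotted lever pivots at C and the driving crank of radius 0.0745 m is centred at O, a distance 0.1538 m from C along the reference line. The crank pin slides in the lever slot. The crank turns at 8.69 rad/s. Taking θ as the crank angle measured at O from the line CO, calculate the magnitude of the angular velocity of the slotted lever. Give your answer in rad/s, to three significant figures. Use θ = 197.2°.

ω = 8.69 rad/s
Crank pin A relative to C: A = (d + r cosθ, r sinθ); lever angle φ = atan2(r sinθ, d + r cosθ).
Differentiating tanφ: φ̇ = rω(d cosθ + r)/(d² + r² + 2dr cosθ).
d² + r² + 2dr cosθ = |CA|² = 0.00731334 m²;  d cosθ + r = -0.072422 m.
|ω_lever| = |0.0745·8.69·-0.072422| / 0.00731334 = 6.4111 rad/s.

6.41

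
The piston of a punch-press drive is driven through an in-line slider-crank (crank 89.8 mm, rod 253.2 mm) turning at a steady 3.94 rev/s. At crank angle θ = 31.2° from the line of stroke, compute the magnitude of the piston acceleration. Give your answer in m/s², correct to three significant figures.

56.8

ω = 2π·3.94 = 24.76 rad/s
x(θ) = r cosθ + √(L² − r² sin²θ); with ω constant, a = ω²·d²x/dθ².
d²x/dθ² = −r cosθ − r²(cos2θ)/√u − r⁴ sin²2θ/(4u^{3/2}),  u = L² − r² sin²θ = 0.0619462 m².
Substituting r = 0.0898 m, L = 0.2532 m, θ = 31.2°: d²x/dθ² = -0.092651 m.
a = ω²·d²x/dθ² = (24.76)²·(-0.092651) = -56.781 m/s²;  |a| = 56.781 m/s².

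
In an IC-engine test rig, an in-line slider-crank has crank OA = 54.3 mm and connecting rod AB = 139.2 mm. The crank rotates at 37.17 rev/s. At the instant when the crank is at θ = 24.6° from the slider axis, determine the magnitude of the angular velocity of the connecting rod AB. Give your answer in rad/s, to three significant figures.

83.9

ω = 233.5 rad/s (converted from 37.17 rev/s).
The rod makes angle φ with the slider axis where L sinφ = r sinθ; differentiating, L cosφ·φ̇ = r ω cosθ.
L cosφ = √(L² − r² sin²θ) = 0.13735 m.
|ω_rod| = r ω |cosθ| / √(L² − r² sin²θ) = 0.0543·233.5·0.90924/0.13735 = 83.948 rad/s.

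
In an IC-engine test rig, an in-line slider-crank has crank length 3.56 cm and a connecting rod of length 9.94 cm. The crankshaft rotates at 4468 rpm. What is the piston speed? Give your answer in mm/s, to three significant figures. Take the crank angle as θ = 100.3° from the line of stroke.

15300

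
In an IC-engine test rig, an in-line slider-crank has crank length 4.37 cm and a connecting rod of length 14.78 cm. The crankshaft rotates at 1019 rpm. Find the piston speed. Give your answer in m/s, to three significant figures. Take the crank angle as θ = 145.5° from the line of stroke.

1.99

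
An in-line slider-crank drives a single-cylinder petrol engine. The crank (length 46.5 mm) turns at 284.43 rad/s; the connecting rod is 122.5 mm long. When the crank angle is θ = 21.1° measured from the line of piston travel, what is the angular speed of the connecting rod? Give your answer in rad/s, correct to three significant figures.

ω = 284.4 rad/s
The rod makes angle φ with the slider axis where L sinφ = r sinθ; differentiating, L cosφ·φ̇ = r ω cosθ.
L cosφ = √(L² − r² sin²θ) = 0.12135 m.
|ω_rod| = r ω |cosθ| / √(L² − r² sin²θ) = 0.0465·284.4·0.93295/0.12135 = 101.68 rad/s.

102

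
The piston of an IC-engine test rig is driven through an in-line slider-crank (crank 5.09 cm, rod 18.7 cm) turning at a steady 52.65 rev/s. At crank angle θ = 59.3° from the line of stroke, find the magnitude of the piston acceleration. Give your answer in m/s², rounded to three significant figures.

ω = 2π·52.6 = 330.8 rad/s
x(θ) = r cosθ + √(L² − r² sin²θ); with ω constant, a = ω²·d²x/dθ².
d²x/dθ² = −r cosθ − r²(cos2θ)/√u − r⁴ sin²2θ/(4u^{3/2}),  u = L² − r² sin²θ = 0.0330535 m².
Substituting r = 0.0509 m, L = 0.187 m, θ = 59.3°: d²x/dθ² = -0.01938 m.
a = ω²·d²x/dθ² = (330.8)²·(-0.01938) = -2120.9 m/s²;  |a| = 2120.9 m/s².

2120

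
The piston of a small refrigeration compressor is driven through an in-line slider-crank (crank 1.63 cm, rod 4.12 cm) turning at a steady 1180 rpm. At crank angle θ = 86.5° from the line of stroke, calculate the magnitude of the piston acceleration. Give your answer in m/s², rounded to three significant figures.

ω = 2π·1180/60 = 123.6 rad/s
x(θ) = r cosθ + √(L² − r² sin²θ); with ω constant, a = ω²·d²x/dθ².
d²x/dθ² = −r cosθ − r²(cos2θ)/√u − r⁴ sin²2θ/(4u^{3/2}),  u = L² − r² sin²θ = 0.00143274 m².
Substituting r = 0.0163 m, L = 0.0412 m, θ = 86.5°: d²x/dθ² = +0.005967 m.
a = ω²·d²x/dθ² = (123.6)²·(+0.005967) = +91.113 m/s²;  |a| = 91.113 m/s².

91.1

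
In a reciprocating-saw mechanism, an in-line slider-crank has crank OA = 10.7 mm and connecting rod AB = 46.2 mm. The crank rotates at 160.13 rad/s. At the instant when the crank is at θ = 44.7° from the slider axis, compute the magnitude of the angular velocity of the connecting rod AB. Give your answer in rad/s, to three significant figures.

ω = 160.1 rad/s
The rod makes angle φ with the slider axis where L sinφ = r sinθ; differentiating, L cosφ·φ̇ = r ω cosθ.
L cosφ = √(L² − r² sin²θ) = 0.045583 m.
|ω_rod| = r ω |cosθ| / √(L² − r² sin²θ) = 0.0107·160.1·0.71080/0.045583 = 26.718 rad/s.

26.7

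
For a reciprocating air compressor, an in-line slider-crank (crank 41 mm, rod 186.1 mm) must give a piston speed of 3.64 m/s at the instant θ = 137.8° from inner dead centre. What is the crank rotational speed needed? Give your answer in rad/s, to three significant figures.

158

For an in-line slider-crank, |v_piston| = rω|sinθ|·[1 + r cosθ/√(L² − r² sin²θ)].
With r = 0.041 m, L = 0.1861 m, θ = 137.8°: the bracketed kinematic factor |dx/dθ| = 0.022996 m.
ω = v/|dx/dθ| = 3.64/0.022996 = 158.29 rad/s.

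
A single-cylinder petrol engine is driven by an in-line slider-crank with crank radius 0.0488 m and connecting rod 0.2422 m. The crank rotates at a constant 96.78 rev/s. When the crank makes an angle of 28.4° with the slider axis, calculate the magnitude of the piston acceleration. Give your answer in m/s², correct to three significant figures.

17900

ω = 2π·96.8 = 608.1 rad/s
x(θ) = r cosθ + √(L² − r² sin²θ); with ω constant, a = ω²·d²x/dθ².
d²x/dθ² = −r cosθ − r²(cos2θ)/√u − r⁴ sin²2θ/(4u^{3/2}),  u = L² − r² sin²θ = 0.0581221 m².
Substituting r = 0.0488 m, L = 0.2422 m, θ = 28.4°: d²x/dθ² = -0.048407 m.
a = ω²·d²x/dθ² = (608.1)²·(-0.048407) = -17899 m/s²;  |a| = 17899 m/s².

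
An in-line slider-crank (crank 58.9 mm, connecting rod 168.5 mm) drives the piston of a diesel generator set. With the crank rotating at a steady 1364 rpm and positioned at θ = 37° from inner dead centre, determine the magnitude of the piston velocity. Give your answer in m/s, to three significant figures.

6.51

ω = 2π·1364/60 = 142.8 rad/s
For an in-line slider-crank, x = r cosθ + √(L² − r² sin²θ), so v = −rω sinθ·[1 + r cosθ/√(L² − r² sin²θ)].
With r = 0.0589 m, L = 0.1685 m, θ = 37°: √(L² − r² sin²θ) = 0.16473 m.
v = −0.0589·142.8·0.60182·[1 + 0.0589·0.79864/0.16473] = -6.509 m/s.
|v| = 6.509 m/s.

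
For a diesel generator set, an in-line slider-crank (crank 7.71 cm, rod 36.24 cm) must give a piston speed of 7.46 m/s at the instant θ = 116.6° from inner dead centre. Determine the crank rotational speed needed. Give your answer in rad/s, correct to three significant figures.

120

For an in-line slider-crank, |v_piston| = rω|sinθ|·[1 + r cosθ/√(L² − r² sin²θ)].
With r = 0.0771 m, L = 0.3624 m, θ = 116.6°: the bracketed kinematic factor |dx/dθ| = 0.06225 m.
ω = v/|dx/dθ| = 7.46/0.06225 = 119.84 rad/s.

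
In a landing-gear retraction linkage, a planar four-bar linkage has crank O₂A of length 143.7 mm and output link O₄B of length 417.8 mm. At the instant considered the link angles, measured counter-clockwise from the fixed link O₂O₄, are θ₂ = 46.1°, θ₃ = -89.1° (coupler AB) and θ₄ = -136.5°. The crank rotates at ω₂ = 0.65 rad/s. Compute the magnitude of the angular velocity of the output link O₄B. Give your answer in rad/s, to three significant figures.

0.214

ω₂ = 0.65 rad/s
Differentiating the loop-closure r₂e^{iθ₂}+r₃e^{iθ₃}=r₁+r₄e^{iθ₄} gives r₂ω₂e^{iθ₂}+r₃ω₃e^{iθ₃}=r₄ω₄e^{iθ₄}.
Eliminating the other unknown: ω₄ = r₂ω₂ sin(θ₂−θ₃) / [r₄ sin(θ₄−θ₃)].
Numerator sine = +0.70463; denominator sine = -0.73610.
Result = 0.1437·0.65·(+0.70463) / (0.4178·(-0.73610)) = -0.21401 rad/s; magnitude 0.21401 rad/s.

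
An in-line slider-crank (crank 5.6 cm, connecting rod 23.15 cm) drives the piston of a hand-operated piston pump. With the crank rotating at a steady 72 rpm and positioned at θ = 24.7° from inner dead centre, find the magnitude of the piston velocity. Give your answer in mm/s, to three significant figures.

ω = 2π·72/60 = 7.54 rad/s
For an in-line slider-crank, x = r cosθ + √(L² − r² sin²θ), so v = −rω sinθ·[1 + r cosθ/√(L² − r² sin²θ)].
With r = 0.056 m, L = 0.2315 m, θ = 24.7°: √(L² − r² sin²θ) = 0.23031 m.
v = −0.056·7.54·0.41787·[1 + 0.056·0.90851/0.23031] = -0.21541 m/s.
|v| = 0.21541 m/s = 215.41 mm/s.

215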